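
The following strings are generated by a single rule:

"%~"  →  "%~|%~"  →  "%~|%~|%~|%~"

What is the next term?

%~|%~|%~|%~|%~|%~|%~|%~

s(k+1) = s(k)·|·s(k) — each term doubles the last with '|' between the halves.
One more doubling of %~|%~|%~|%~ gives the answer.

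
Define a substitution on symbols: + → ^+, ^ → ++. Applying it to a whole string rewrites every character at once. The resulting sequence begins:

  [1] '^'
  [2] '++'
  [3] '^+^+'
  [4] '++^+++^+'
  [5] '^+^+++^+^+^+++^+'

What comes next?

Rewriting the 16 symbols of ^+^+++^+^+^+++^+ one by one yields ++ ^+ ++ ^+ ^+ ^+ ++ ^+ ++ ^+ ++ ^+ ^+ ^+ ++ ^+; concatenated:

++^+++^+^+^+++^+++^+++^+^+^+++^+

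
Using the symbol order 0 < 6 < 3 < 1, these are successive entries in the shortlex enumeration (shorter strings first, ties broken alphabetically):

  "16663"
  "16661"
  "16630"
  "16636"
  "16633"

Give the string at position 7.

Stepping forward 2 times from 16633: 16633 → 16631, then the target.

16610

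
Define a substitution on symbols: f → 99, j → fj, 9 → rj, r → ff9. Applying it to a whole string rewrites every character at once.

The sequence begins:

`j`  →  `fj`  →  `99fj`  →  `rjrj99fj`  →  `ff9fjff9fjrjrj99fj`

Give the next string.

Rewriting the 18 symbols of ff9fjff9fjrjrj99fj one by one yields 99 99 rj 99 fj 99 99 rj 99 fj ff9 fj ff9 fj rj rj 99 fj; concatenated:

9999rj99fj9999rj99fjff9fjff9fjrjrj99fj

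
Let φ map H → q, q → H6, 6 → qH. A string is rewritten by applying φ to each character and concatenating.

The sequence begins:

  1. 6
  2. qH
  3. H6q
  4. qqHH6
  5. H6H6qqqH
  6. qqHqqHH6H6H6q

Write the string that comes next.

Rewriting the 13 symbols of qqHqqHH6H6H6q one by one yields H6 H6 q H6 H6 q q qH q qH q qH H6; concatenated:

H6H6qH6H6qqqHqqHqqHH6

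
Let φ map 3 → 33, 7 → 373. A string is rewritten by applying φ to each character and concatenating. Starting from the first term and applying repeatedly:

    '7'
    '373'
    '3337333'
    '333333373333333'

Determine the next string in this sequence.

Rewriting the 15 symbols of 333333373333333 one by one yields 33 33 33 33 33 33 33 373 33 33 33 33 33 33 33; concatenated:

3333333333333337333333333333333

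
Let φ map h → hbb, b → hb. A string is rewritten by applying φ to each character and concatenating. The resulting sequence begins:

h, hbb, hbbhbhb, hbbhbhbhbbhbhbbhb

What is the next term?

Replace each of the 17 characters of hbbhbhbhbbhbhbbhb in place — hbb hb hb hbb hb hbb hb hbb hb hb hbb hb hbb hb hb hbb hb — and concatenate.

hbbhbhbhbbhbhbbhbhbbhbhbhbbhbhbbhbhbhbbhb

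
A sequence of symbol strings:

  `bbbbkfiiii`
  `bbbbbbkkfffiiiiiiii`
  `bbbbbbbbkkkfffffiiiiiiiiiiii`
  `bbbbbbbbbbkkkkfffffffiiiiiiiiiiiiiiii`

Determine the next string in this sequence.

bbbbbbbbbbbbkkkkkfffffffffiiiiiiiiiiiiiiiiiiii

Term n consists of 2n+2 b's, followed by n k's, followed by 2n-1 f's, followed by 4n i's (n = 1, 2, …).
For the next term, n = 5, so the run lengths are 12, 5, 9, 20.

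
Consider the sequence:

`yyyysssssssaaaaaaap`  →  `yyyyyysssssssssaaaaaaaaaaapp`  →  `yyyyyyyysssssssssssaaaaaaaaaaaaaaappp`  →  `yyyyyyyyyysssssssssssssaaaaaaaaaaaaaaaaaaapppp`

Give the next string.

Term n consists of 2n y's, followed by 2n+3 s's, followed by 4n-1 a's, followed by n-1 p's, where the shown terms are n = 2, 3, 4, 5.
At n = 6 the blocks have lengths 12, 15, 23, 5.

yyyyyyyyyyyysssssssssssssssaaaaaaaaaaaaaaaaaaaaaaappppp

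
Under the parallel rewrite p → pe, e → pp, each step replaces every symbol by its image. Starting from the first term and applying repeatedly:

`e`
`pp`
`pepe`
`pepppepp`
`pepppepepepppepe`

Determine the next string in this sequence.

φ(pepppepepepppepe) expands symbol-by-symbol to pe pp pe pe pe pp pe pp pe pp pe pe pe pp pe pp; joining the 16 pieces gives the next term.

pepppepepepppepppepppepepepppepp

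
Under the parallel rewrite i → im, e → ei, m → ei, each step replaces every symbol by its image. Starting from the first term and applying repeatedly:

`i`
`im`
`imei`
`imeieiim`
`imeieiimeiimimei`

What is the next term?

Applying the rule to each of the 16 symbols of imeieiimeiimimei gives the pieces im ei ei im ei im im ei ei im im ei im ei ei im, which concatenate to the answer.

imeieiimeiimimeieiimimeiimeieiim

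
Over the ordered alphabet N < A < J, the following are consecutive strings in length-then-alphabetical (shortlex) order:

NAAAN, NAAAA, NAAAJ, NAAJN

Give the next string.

NAAJA

The successor of NAAJN increments the rightmost position that isn't already J and resets every position after it to N.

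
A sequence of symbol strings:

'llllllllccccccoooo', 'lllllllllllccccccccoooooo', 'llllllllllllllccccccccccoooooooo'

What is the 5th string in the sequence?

llllllllllllllllllllccccccccccccccoooooooooooo

Each string has the form l^{3n+2} c^{2n+2} o^{2n}, where the shown terms are n = 2, 3, 4.
Setting n = 6 gives 20, 14, 12 characters in each block.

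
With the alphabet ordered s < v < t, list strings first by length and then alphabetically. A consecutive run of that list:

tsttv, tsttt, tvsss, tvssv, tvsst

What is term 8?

tvsvt

Stepping forward 3 times from tvsst: tvsst → tvsvs → tvsvv, then the target.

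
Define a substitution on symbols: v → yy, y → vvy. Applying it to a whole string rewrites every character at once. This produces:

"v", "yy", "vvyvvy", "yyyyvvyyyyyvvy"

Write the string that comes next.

Rewriting the 14 symbols of yyyyvvyyyyyvvy one by one yields vvy vvy vvy vvy yy yy vvy vvy vvy vvy vvy yy yy vvy; concatenated:

vvyvvyvvyvvyyyyyvvyvvyvvyvvyvvyyyyyvvy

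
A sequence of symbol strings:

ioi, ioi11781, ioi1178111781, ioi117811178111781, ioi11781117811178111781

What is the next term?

Each term is the previous one with 11781 appended.
Applying this once more to ioi11781117811178111781:

ioi1178111781117811178111781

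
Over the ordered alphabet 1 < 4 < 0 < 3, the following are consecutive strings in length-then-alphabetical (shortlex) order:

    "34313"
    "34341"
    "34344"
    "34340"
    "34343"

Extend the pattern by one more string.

Find the rightmost character of 34343 below 3, bump it to the next letter, and reset everything to its right to 1.

34301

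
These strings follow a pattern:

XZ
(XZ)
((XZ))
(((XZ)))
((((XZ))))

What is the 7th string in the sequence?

((((((XZ))))))

Each term wraps the previous one in ( on the left and ) on the right.
From ((((XZ)))), 2 further steps: ((((XZ)))) → (((((XZ))))) → (answer).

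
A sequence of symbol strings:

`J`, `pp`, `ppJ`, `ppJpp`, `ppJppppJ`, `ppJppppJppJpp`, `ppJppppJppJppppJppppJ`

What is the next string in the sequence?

This is a Fibonacci-style word recurrence s(k) = s(k−1)·s(k−2): e.g. pp·J = ppJ.
The next term joins ppJppppJppJppppJppppJ and ppJppppJppJpp.

ppJppppJppJppppJppppJppJppppJppJpp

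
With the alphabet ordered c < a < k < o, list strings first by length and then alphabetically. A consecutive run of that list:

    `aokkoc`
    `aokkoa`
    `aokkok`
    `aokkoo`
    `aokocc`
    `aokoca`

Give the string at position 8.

aokoco

Continuing the enumeration 2 steps past aokoca: aokoca → aokock → (answer).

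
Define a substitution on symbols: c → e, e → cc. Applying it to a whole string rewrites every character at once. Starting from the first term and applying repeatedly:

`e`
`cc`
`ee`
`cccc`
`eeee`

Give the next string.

Rewriting each symbol of eeee: e→cc, e→cc, e→cc, e→cc, which concatenates to cc cc cc cc.

cccccccc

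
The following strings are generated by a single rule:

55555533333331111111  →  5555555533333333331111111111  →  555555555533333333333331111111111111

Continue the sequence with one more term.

Term n consists of 2n+2 5's, followed by 3n+1 3's, followed by 3n+1 1's, where the shown terms are n = 2, 3, 4.
For the next term, n = 5, so the run lengths are 12, 16, 16.

55555555555533333333333333331111111111111111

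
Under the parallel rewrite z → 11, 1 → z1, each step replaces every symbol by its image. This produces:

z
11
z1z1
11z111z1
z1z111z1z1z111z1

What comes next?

11z111z1z1z111z111z111z1z1z111z1

Replace each of the 16 characters of z1z111z1z1z111z1 in place — 11 z1 11 z1 z1 z1 11 z1 11 z1 11 z1 z1 z1 11 z1 — and concatenate.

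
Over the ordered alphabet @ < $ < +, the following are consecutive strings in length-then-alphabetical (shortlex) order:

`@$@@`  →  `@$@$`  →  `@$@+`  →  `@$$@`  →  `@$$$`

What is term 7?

@$+@

Continuing the enumeration 2 steps past @$$$: @$$$ → @$$+ → (answer).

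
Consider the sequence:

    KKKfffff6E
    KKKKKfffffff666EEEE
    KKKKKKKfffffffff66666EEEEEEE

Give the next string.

KKKKKKKKKfffffffffff6666666EEEEEEEEEE

Term n consists of 2n+1 K's, followed by 2n+3 f's, followed by 2n-1 6's, followed by 3n-2 E's (n = 1, 2, …).
At n = 4 the blocks have lengths 9, 11, 7, 10.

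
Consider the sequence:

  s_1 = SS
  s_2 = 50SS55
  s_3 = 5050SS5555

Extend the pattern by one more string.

505050SS555555

s(k+1) = 50·s(k)·55, so each term gains 50 as a prefix and 55 as a suffix.
So the next term is 50·5050SS5555·55.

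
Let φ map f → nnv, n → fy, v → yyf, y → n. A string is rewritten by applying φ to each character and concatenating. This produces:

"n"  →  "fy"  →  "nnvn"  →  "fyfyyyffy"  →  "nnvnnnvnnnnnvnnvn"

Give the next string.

Rewriting the 17 symbols of nnvnnnvnnnnnvnnvn one by one yields fy fy yyf fy fy fy yyf fy fy fy fy fy yyf fy fy yyf fy; concatenated:

fyfyyyffyfyfyyyffyfyfyfyfyyyffyfyyyffy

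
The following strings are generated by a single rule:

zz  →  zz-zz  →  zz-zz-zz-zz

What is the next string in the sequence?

zz-zz-zz-zz-zz-zz-zz-zz

Every step duplicates the string with '-' between the halves.
So the next term is two copies of zz-zz-zz-zz with '-' between the halves.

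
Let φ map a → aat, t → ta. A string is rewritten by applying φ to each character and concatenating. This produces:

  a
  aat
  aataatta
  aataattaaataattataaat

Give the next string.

aataattaaataattataaataataattaaataattataaattaaataataatta

Replace each of the 21 characters of aataattaaataattataaat in place — aat aat ta aat aat ta ta aat aat aat ta aat aat ta ta aat ta aat aat aat ta — and concatenate.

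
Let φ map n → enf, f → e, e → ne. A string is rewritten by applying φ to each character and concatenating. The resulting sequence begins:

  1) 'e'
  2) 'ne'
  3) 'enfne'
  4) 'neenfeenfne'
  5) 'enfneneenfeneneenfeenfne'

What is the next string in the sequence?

Applying the rule to each of the 24 symbols of enfneneenfeneneenfeenfne gives the pieces ne enf e enf ne enf ne ne enf e ne enf ne enf ne ne enf e ne ne enf e enf ne, which concatenate to the answer.

neenfeenfneenfneneenfeneenfneenfneneenfeneneenfeenfne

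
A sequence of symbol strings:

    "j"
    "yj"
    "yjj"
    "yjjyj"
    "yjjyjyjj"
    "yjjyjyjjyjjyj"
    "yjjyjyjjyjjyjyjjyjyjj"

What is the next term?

Each term (from the third on) is the previous term followed by the one before it: term 3 = yj·j = yjj.
The next term joins yjjyjyjjyjjyjyjjyjyjj and yjjyjyjjyjjyj.

yjjyjyjjyjjyjyjjyjyjjyjjyjyjjyjjyj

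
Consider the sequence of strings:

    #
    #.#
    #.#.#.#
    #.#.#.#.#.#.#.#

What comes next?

Every step duplicates the string with '.' between the halves.
Doubling #.#.#.#.#.#.#.# with '.' between the halves:

#.#.#.#.#.#.#.#.#.#.#.#.#.#.#.#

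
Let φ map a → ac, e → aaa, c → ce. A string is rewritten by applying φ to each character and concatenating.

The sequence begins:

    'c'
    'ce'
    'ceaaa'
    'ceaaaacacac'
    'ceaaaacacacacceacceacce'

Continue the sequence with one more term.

Replace each of the 23 characters of ceaaaacacacacceacceacce in place — ce aaa ac ac ac ac ce ac ce ac ce ac ce ce aaa ac ce ce aaa ac ce ce aaa — and concatenate.

ceaaaacacacacceacceacceacceceaaaacceceaaaacceceaaa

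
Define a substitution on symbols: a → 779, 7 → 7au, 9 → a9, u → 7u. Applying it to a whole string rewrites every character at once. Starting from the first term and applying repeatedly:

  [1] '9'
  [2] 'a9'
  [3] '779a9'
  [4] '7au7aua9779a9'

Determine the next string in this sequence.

φ(7au7aua9779a9) expands symbol-by-symbol to 7au 779 7u 7au 779 7u 779 a9 7au 7au a9 779 a9; joining the 13 pieces gives the next term.

7au7797u7au7797u779a97au7aua9779a9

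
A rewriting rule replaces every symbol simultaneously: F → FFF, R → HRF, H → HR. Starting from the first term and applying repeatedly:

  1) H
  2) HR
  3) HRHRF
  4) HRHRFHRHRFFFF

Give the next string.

φ(HRHRFHRHRFFFF) expands symbol-by-symbol to HR HRF HR HRF FFF HR HRF HR HRF FFF FFF FFF FFF; joining the 13 pieces gives the next term.

HRHRFHRHRFFFFHRHRFHRHRFFFFFFFFFFFFF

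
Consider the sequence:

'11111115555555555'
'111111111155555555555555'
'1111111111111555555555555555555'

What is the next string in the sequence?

11111111111111115555555555555555555555

The n-th term is 3n+1 1's then 4n+2 5's, where the shown terms are n = 2, 3, 4.
At n = 5 the blocks have lengths 16, 22.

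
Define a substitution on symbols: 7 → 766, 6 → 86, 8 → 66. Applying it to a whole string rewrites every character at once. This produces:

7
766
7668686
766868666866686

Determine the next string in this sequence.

7668686668666868686668686866686

Replace each of the 15 characters of 766868666866686 in place — 766 86 86 66 86 66 86 86 86 66 86 86 86 66 86 — and concatenate.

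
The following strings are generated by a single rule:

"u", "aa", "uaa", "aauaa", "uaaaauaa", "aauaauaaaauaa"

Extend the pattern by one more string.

Each term (from the third on) is the two preceding terms concatenated in order: term 3 = u·aa = uaa.
The next term joins uaaaauaa and aauaauaaaauaa.

uaaaauaaaauaauaaaauaa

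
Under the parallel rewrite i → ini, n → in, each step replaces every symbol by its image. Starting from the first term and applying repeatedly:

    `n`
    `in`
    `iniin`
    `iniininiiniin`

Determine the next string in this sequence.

Rewriting the 13 symbols of iniininiiniin one by one yields ini in ini ini in ini in ini ini in ini ini in; concatenated:

iniininiiniininiininiiniininiiniin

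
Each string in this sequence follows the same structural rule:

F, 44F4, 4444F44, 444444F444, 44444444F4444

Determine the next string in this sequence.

4444444444F44444

Each term wraps the previous one in 44 on the left and 4 on the right.
One more step from 44444444F4444 gives the answer.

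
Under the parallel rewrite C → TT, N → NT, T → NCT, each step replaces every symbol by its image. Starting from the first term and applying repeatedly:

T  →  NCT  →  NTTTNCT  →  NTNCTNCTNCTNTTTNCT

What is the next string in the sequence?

Applying the rule to each of the 18 symbols of NTNCTNCTNCTNTTTNCT gives the pieces NT NCT NT TT NCT NT TT NCT NT TT NCT NT NCT NCT NCT NT TT NCT, which concatenate to the answer.

NTNCTNTTTNCTNTTTNCTNTTTNCTNTNCTNCTNCTNTTTNCT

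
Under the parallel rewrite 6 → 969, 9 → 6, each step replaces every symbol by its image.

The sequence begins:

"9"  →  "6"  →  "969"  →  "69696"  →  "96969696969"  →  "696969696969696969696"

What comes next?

Replace each of the 21 characters of 696969696969696969696 in place — 969 6 969 6 969 6 969 6 969 6 969 6 969 6 969 6 969 6 969 6 969 — and concatenate.

9696969696969696969696969696969696969696969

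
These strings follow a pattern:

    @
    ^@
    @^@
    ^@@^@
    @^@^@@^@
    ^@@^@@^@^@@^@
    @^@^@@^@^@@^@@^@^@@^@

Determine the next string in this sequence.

^@@^@@^@^@@^@@^@^@@^@^@@^@@^@^@@^@

From term 3 onward, concatenate the second-to-last term with the last: @·^@ = @^@, ^@·@^@ = ^@@^@, …
So term 8 is ^@@^@@^@^@@^@·@^@^@@^@^@@^@@^@^@@^@.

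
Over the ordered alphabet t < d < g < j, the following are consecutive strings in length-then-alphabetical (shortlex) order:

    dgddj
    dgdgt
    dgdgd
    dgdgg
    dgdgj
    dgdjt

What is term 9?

Stepping forward 3 times from dgdjt: dgdjt → dgdjd → dgdjg, then the target.

dgdjj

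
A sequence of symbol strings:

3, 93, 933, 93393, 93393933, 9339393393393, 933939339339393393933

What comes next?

From term 3 onward, concatenate the last term with the second-to-last: 93·3 = 933, 933·93 = 93393, …
So term 8 is 933939339339393393933·9339393393393.

9339393393393933939339339393393393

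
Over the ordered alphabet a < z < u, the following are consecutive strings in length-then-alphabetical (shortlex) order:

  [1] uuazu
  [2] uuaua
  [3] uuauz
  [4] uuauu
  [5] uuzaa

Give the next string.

Find the rightmost character of uuzaa below u, bump it to the next letter, and reset everything to its right to a.

uuzaz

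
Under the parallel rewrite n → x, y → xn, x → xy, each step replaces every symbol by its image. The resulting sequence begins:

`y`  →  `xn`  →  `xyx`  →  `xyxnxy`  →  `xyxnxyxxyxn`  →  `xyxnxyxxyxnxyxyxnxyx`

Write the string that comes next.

φ(xyxnxyxxyxnxyxyxnxyx) expands symbol-by-symbol to xy xn xy x xy xn xy xy xn xy x xy xn xy xn xy x xy xn xy; joining the 20 pieces gives the next term.

xyxnxyxxyxnxyxyxnxyxxyxnxyxnxyxxyxnxy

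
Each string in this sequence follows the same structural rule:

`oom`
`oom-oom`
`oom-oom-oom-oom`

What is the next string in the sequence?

oom-oom-oom-oom-oom-oom-oom-oom

Each string is two copies of the previous one joined by '-'.
So the next term is two copies of oom-oom-oom-oom with '-' between the halves.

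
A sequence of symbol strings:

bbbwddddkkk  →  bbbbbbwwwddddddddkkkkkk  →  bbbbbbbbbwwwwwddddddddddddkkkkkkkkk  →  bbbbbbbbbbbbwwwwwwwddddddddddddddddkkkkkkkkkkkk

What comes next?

bbbbbbbbbbbbbbbwwwwwwwwwddddddddddddddddddddkkkkkkkkkkkkkkk

The n-th term is 3n b's then 2n-1 w's then 4n d's then 3n k's (n = 1, 2, …).
For the next term, n = 5, so the run lengths are 15, 9, 20, 15.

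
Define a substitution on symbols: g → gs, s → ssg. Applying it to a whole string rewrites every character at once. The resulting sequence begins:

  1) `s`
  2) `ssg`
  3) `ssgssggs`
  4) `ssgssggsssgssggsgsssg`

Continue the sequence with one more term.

Rewriting the 21 symbols of ssgssggsssgssggsgsssg one by one yields ssg ssg gs ssg ssg gs gs ssg ssg ssg gs ssg ssg gs gs ssg gs ssg ssg ssg gs; concatenated:

ssgssggsssgssggsgsssgssgssggsssgssggsgsssggsssgssgssggs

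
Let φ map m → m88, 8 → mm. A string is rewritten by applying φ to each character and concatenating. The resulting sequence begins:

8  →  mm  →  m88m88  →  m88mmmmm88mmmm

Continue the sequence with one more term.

m88mmmmm88m88m88m88m88mmmmm88m88m88m88

Applying the rule to each of the 14 symbols of m88mmmmm88mmmm gives the pieces m88 mm mm m88 m88 m88 m88 m88 mm mm m88 m88 m88 m88, which concatenate to the answer.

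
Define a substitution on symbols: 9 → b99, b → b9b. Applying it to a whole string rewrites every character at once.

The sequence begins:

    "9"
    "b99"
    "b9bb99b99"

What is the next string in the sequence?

b9bb99b9bb9bb99b99b9bb99b99

Rewriting each symbol of b9bb99b99: b→b9b, 9→b99, b→b9b, b→b9b, 9→b99, 9→b99, b→b9b, 9→b99, 9→b99, which concatenates to b9b b99 b9b b9b b99 b99 b9b b99 b99.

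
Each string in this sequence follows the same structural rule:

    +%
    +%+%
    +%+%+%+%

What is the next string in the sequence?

Each string is two copies of the previous one concatenated.
Doubling +%+%+%+%:

+%+%+%+%+%+%+%+%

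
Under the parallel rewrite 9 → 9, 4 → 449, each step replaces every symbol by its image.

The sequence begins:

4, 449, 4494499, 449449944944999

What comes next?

4494499449449994494499449449999

Replace each of the 15 characters of 449449944944999 in place — 449 449 9 449 449 9 9 449 449 9 449 449 9 9 9 — and concatenate.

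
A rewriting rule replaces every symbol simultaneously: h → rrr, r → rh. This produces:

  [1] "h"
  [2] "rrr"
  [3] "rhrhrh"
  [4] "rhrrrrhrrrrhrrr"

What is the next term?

Replace each of the 15 characters of rhrrrrhrrrrhrrr in place — rh rrr rh rh rh rh rrr rh rh rh rh rrr rh rh rh — and concatenate.

rhrrrrhrhrhrhrrrrhrhrhrhrrrrhrhrh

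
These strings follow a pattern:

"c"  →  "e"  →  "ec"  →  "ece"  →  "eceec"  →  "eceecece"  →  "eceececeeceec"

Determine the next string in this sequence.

Each term (from the third on) is the previous term followed by the one before it: term 3 = e·c = ec.
Continuing: eceececeeceec · eceecece gives term 8.

eceececeeceececeecece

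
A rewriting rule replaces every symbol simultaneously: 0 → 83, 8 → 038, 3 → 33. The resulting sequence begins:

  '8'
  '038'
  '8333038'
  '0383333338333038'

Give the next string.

φ(0383333338333038) expands symbol-by-symbol to 83 33 038 33 33 33 33 33 33 038 33 33 33 83 33 038; joining the 16 pieces gives the next term.

83330383333333333330383333338333038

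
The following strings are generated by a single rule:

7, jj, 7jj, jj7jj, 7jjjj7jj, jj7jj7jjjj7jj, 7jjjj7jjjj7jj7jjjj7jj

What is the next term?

jj7jj7jjjj7jj7jjjj7jjjj7jj7jjjj7jj

Each term (from the third on) is the two preceding terms concatenated in order: term 3 = 7·jj = 7jj.
The next term joins jj7jj7jjjj7jj and 7jjjj7jjjj7jj7jjjj7jj.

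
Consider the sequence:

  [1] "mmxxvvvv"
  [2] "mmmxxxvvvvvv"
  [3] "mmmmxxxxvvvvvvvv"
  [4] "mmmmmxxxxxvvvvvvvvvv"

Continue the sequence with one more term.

mmmmmmxxxxxxvvvvvvvvvvvv

Term n consists of n m's, followed by n x's, followed by 2n v's, where the shown terms are n = 2, 3, 4, 5.
For the next term, n = 6, so the run lengths are 6, 6, 12.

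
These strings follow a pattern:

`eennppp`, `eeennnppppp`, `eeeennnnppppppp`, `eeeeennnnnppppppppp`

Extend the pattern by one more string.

The n-th term is n e's then n n's then 2n-1 p's, where the shown terms are n = 2, 3, 4, 5.
At n = 6 the blocks have lengths 6, 6, 11.

eeeeeennnnnnppppppppppp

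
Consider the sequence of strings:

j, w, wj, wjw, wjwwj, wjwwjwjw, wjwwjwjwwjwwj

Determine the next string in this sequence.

From term 3 onward, concatenate the last term with the second-to-last: w·j = wj, wj·w = wjw, …
So term 8 is wjwwjwjwwjwwj·wjwwjwjw.

wjwwjwjwwjwwjwjwwjwjw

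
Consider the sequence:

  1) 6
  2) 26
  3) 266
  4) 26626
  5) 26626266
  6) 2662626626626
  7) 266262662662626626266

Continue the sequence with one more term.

2662626626626266262662662626626626

Each term (from the third on) is the previous term followed by the one before it: term 3 = 26·6 = 266.
Continuing: 266262662662626626266 · 2662626626626 gives term 8.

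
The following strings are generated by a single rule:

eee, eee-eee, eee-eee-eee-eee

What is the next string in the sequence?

Every step duplicates the string with '-' between the halves.
So the next term is two copies of eee-eee-eee-eee with '-' between the halves.

eee-eee-eee-eee-eee-eee-eee-eee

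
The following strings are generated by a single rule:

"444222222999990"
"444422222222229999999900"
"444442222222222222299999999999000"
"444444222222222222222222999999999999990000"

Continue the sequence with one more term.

444444422222222222222222222229999999999999999900000

Each string has the form 4^{n+2} 2^{4n+2} 9^{3n+2} 0^{n} (n = 1, 2, …).
At n = 5 the blocks have lengths 7, 22, 17, 5.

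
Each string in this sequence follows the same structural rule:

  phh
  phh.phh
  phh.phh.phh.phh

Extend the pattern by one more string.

phh.phh.phh.phh.phh.phh.phh.phh

s(k+1) = s(k)·.·s(k) — each term doubles the last with '.' between the halves.
One more doubling of phh.phh.phh.phh gives the answer.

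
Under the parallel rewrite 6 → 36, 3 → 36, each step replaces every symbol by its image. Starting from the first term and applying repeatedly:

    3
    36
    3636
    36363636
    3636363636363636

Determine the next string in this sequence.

36363636363636363636363636363636

Applying the rule to each of the 16 symbols of 3636363636363636 gives the pieces 36 36 36 36 36 36 36 36 36 36 36 36 36 36 36 36, which concatenate to the answer.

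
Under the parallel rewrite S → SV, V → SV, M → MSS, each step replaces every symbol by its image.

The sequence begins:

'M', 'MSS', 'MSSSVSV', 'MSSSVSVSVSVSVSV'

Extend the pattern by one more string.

φ(MSSSVSVSVSVSVSV) expands symbol-by-symbol to MSS SV SV SV SV SV SV SV SV SV SV SV SV SV SV; joining the 15 pieces gives the next term.

MSSSVSVSVSVSVSVSVSVSVSVSVSVSVSV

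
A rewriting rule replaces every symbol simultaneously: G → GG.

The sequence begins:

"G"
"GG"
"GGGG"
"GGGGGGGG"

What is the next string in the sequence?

Apply φ to GGGGGGGG symbol by symbol: G→GG, G→GG, G→GG, G→GG, G→GG, G→GG, G→GG, G→GG; joined: GG GG GG GG GG GG GG GG.

GGGGGGGGGGGGGGGG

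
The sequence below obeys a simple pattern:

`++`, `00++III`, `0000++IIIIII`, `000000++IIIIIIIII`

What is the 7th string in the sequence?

Every step adds 00 to the front and III to the end of the previous string.
From 000000++IIIIIIIII, 3 further steps: 000000++IIIIIIIII → 00000000++IIIIIIIIIIII → 0000000000++IIIIIIIIIIIIIII → (answer).

000000000000++IIIIIIIIIIIIIIIIII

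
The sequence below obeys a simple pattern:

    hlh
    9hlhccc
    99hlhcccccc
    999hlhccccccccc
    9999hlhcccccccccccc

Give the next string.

99999hlhccccccccccccccc

s(k+1) = 9·s(k)·ccc, so each term gains 9 as a prefix and ccc as a suffix.
So the next term is 9·9999hlhcccccccccccc·ccc.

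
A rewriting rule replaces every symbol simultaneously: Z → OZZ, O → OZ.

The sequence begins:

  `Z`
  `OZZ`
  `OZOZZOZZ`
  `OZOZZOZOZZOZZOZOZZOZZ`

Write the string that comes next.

Applying the rule to each of the 21 symbols of OZOZZOZOZZOZZOZOZZOZZ gives the pieces OZ OZZ OZ OZZ OZZ OZ OZZ OZ OZZ OZZ OZ OZZ OZZ OZ OZZ OZ OZZ OZZ OZ OZZ OZZ, which concatenate to the answer.

OZOZZOZOZZOZZOZOZZOZOZZOZZOZOZZOZZOZOZZOZOZZOZZOZOZZOZZ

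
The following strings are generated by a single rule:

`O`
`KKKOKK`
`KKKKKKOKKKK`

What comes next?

Each term wraps the previous one in KKK on the left and KK on the right.
Applying this once more to KKKKKKOKKKK:

KKKKKKKKKOKKKKKK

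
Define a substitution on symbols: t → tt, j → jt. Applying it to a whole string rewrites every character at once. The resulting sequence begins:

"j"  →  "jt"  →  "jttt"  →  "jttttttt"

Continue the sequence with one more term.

Expanding jttttttt: j→jt, t→tt, t→tt, t→tt, t→tt, t→tt, t→tt, t→tt. Concatenated: jt tt tt tt tt tt tt tt.

jttttttttttttttt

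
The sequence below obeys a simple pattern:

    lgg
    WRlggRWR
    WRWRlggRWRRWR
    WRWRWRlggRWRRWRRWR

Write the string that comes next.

WRWRWRWRlggRWRRWRRWRRWR

s(k+1) = WR·s(k)·RWR, so each term gains WR as a prefix and RWR as a suffix.
So the next term is WR·WRWRWRlggRWRRWRRWR·RWR.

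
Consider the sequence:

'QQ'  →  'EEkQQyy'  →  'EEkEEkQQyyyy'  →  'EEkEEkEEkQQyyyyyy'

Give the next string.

s(k+1) = EEk·s(k)·yy, so each term gains EEk as a prefix and yy as a suffix.
So the next term is EEk·EEkEEkEEkQQyyyyyy·yy.

EEkEEkEEkEEkQQyyyyyyyy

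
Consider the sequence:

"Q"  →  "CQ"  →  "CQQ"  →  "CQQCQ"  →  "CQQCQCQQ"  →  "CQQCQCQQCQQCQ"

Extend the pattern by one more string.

CQQCQCQQCQQCQCQQCQCQQ

Each term (from the third on) is the previous term followed by the one before it: term 3 = CQ·Q = CQQ.
So term 7 is CQQCQCQQCQQCQ·CQQCQCQQ.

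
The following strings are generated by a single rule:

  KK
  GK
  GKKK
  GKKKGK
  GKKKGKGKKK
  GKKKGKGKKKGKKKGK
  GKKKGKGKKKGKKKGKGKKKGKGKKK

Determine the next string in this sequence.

GKKKGKGKKKGKKKGKGKKKGKGKKKGKKKGKGKKKGKKKGK

From term 3 onward, concatenate the last term with the second-to-last: GK·KK = GKKK, GKKK·GK = GKKKGK, …
So term 8 is GKKKGKGKKKGKKKGKGKKKGKGKKK·GKKKGKGKKKGKKKGK.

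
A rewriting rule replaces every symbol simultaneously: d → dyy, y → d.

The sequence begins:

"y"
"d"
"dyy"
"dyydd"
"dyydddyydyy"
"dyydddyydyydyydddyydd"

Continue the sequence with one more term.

Applying the rule to each of the 21 symbols of dyydddyydyydyydddyydd gives the pieces dyy d d dyy dyy dyy d d dyy d d dyy d d dyy dyy dyy d d dyy dyy, which concatenate to the answer.

dyydddyydyydyydddyydddyydddyydyydyydddyydyy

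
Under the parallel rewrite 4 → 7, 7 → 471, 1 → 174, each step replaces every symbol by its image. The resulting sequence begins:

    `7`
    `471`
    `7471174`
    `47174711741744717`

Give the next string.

Rewriting the 17 symbols of 47174711741744717 one by one yields 7 471 174 471 7 471 174 174 471 7 174 471 7 7 471 174 471; concatenated:

74711744717471174174471717447177471174471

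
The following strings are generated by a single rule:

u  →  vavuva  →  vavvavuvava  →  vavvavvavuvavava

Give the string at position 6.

vavvavvavvavvavuvavavavava

Each term wraps the previous one in vav on the left and va on the right.
From vavvavvavuvavava, 2 further steps: vavvavvavuvavava → vavvavvavvavuvavavava → (answer).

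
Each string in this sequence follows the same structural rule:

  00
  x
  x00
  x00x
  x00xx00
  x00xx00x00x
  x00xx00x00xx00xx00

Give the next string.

This is a Fibonacci-style word recurrence s(k) = s(k−1)·s(k−2): e.g. x·00 = x00.
Continuing: x00xx00x00xx00xx00 · x00xx00x00x gives term 8.

x00xx00x00xx00xx00x00xx00x00x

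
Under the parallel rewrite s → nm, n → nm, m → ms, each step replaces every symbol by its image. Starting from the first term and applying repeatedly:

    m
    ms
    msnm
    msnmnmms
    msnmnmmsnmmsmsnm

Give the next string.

Applying the rule to each of the 16 symbols of msnmnmmsnmmsmsnm gives the pieces ms nm nm ms nm ms ms nm nm ms ms nm ms nm nm ms, which concatenate to the answer.

msnmnmmsnmmsmsnmnmmsmsnmmsnmnmms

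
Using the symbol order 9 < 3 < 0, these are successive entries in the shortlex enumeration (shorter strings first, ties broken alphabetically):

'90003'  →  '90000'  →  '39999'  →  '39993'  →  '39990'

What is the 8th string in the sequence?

Stepping forward 3 times from 39990: 39990 → 39939 → 39933, then the target.

39930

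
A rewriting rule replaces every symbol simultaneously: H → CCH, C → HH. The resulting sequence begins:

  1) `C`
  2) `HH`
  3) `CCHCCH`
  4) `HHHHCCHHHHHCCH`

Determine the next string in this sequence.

CCHCCHCCHCCHHHHHCCHCCHCCHCCHCCHHHHHCCH

Applying the rule to each of the 14 symbols of HHHHCCHHHHHCCH gives the pieces CCH CCH CCH CCH HH HH CCH CCH CCH CCH CCH HH HH CCH, which concatenate to the answer.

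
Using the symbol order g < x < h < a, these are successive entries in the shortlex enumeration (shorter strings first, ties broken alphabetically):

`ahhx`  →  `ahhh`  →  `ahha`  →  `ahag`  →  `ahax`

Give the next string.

Find the rightmost character of ahax below a, bump it to the next letter, and reset everything to its right to g.

ahah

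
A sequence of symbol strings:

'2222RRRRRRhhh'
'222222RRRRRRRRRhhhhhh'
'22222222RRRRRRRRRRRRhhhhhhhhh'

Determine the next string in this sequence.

Reading off run lengths: 2 runs 4, 6, 8; R runs 6, 9, 12; h runs 3, 6, 9 — each is linear in n (n = 1, 2, …).
For the next term, n = 4, so the run lengths are 10, 15, 12.

2222222222RRRRRRRRRRRRRRRhhhhhhhhhhhh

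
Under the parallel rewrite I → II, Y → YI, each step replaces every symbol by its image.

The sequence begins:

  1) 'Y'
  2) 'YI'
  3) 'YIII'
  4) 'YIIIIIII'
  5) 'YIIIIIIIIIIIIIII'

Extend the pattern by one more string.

Replace each of the 16 characters of YIIIIIIIIIIIIIII in place — YI II II II II II II II II II II II II II II II — and concatenate.

YIIIIIIIIIIIIIIIIIIIIIIIIIIIIIII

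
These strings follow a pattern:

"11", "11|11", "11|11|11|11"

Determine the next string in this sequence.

11|11|11|11|11|11|11|11

s(k+1) = s(k)·|·s(k) — each term doubles the last with '|' between the halves.
One more doubling of 11|11|11|11 gives the answer.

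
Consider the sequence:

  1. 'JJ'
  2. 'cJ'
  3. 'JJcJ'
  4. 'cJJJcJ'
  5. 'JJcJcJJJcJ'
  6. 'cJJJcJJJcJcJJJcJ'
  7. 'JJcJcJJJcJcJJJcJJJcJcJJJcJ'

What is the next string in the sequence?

From term 3 onward, concatenate the second-to-last term with the last: JJ·cJ = JJcJ, cJ·JJcJ = cJJJcJ, …
Continuing: cJJJcJJJcJcJJJcJ · JJcJcJJJcJcJJJcJJJcJcJJJcJ gives term 8.

cJJJcJJJcJcJJJcJJJcJcJJJcJcJJJcJJJcJcJJJcJ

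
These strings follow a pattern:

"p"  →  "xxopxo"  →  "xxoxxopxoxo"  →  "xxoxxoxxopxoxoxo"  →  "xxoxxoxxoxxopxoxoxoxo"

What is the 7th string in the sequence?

s(k+1) = xxo·s(k)·xo, so each term gains xxo as a prefix and xo as a suffix.
From xxoxxoxxoxxopxoxoxoxo, 2 further steps: xxoxxoxxoxxopxoxoxoxo → xxoxxoxxoxxoxxopxoxoxoxoxo → (answer).

xxoxxoxxoxxoxxoxxopxoxoxoxoxoxo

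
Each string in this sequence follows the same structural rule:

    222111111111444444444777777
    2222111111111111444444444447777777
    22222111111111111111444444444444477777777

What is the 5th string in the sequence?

2222222111111111111111111111444444444444444447777777777

Term n consists of n 2's, followed by 3n 1's, followed by 2n+3 4's, followed by n+3 7's, where the shown terms are n = 3, 4, 5.
For term 5, n = 7, so the run lengths are 7, 21, 17, 10.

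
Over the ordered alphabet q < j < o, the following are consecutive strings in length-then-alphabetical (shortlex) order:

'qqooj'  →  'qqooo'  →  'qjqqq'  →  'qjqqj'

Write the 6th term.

Continuing the enumeration 2 steps past qjqqj: qjqqj → qjqqo → (answer).

qjqjq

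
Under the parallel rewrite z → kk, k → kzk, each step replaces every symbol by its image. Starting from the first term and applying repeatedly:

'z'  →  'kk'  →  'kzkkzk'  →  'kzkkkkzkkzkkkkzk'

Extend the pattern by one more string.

φ(kzkkkkzkkzkkkkzk) expands symbol-by-symbol to kzk kk kzk kzk kzk kzk kk kzk kzk kk kzk kzk kzk kzk kk kzk; joining the 16 pieces gives the next term.

kzkkkkzkkzkkzkkzkkkkzkkzkkkkzkkzkkzkkzkkkkzk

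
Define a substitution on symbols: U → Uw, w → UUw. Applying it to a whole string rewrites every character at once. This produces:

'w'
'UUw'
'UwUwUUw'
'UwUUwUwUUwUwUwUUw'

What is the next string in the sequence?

Rewriting the 17 symbols of UwUUwUwUUwUwUwUUw one by one yields Uw UUw Uw Uw UUw Uw UUw Uw Uw UUw Uw UUw Uw UUw Uw Uw UUw; concatenated:

UwUUwUwUwUUwUwUUwUwUwUUwUwUUwUwUUwUwUwUUw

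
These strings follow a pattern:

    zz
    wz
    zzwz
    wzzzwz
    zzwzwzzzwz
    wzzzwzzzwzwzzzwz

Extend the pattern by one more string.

zzwzwzzzwzwzzzwzzzwzwzzzwz

Each term (from the third on) is the two preceding terms concatenated in order: term 3 = zz·wz = zzwz.
So term 7 is zzwzwzzzwz·wzzzwzzzwzwzzzwz.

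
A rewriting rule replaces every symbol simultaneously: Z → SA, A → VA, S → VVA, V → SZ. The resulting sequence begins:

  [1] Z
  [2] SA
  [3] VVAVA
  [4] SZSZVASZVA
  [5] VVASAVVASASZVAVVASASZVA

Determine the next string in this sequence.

Rewriting the 23 symbols of VVASAVVASASZVAVVASASZVA one by one yields SZ SZ VA VVA VA SZ SZ VA VVA VA VVA SA SZ VA SZ SZ VA VVA VA VVA SA SZ VA; concatenated:

SZSZVAVVAVASZSZVAVVAVAVVASASZVASZSZVAVVAVAVVASASZVA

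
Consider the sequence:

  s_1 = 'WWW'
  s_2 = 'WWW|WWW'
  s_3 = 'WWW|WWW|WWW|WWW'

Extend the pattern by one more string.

WWW|WWW|WWW|WWW|WWW|WWW|WWW|WWW

s(k+1) = s(k)·|·s(k) — each term doubles the last with '|' between the halves.
One more doubling of WWW|WWW|WWW|WWW gives the answer.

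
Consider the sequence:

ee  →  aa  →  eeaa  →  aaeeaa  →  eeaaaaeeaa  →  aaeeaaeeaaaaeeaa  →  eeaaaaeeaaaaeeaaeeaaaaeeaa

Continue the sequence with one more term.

aaeeaaeeaaaaeeaaeeaaaaeeaaaaeeaaeeaaaaeeaa

This is a Fibonacci-style word recurrence s(k) = s(k−2)·s(k−1): e.g. ee·aa = eeaa.
So term 8 is aaeeaaeeaaaaeeaa·eeaaaaeeaaaaeeaaeeaaaaeeaa.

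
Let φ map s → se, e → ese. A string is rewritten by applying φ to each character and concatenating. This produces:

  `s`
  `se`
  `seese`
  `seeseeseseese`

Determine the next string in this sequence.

seeseeseseeseeseseeseseeseeseseese

Replace each of the 13 characters of seeseeseseese in place — se ese ese se ese ese se ese se ese ese se ese — and concatenate.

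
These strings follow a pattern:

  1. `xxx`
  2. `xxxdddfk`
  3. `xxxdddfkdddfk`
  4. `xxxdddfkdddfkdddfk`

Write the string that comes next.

The strings grow by a fixed suffix dddfk each time.
One more step from xxxdddfkdddfkdddfk gives the answer.

xxxdddfkdddfkdddfkdddfk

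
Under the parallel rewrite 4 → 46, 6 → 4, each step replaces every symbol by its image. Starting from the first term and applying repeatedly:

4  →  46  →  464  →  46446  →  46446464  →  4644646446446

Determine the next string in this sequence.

464464644644646446464

Applying the rule to each of the 13 symbols of 4644646446446 gives the pieces 46 4 46 46 4 46 4 46 46 4 46 46 4, which concatenate to the answer.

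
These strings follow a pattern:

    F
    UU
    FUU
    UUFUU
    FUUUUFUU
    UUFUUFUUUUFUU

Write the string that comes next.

This is a Fibonacci-style word recurrence s(k) = s(k−2)·s(k−1): e.g. F·UU = FUU.
So term 7 is FUUUUFUU·UUFUUFUUUUFUU.

FUUUUFUUUUFUUFUUUUFUU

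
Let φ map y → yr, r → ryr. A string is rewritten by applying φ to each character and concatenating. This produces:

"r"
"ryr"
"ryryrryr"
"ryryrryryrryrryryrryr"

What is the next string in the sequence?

Rewriting the 21 symbols of ryryrryryrryrryryrryr one by one yields ryr yr ryr yr ryr ryr yr ryr yr ryr ryr yr ryr ryr yr ryr yr ryr ryr yr ryr; concatenated:

ryryrryryrryrryryrryryrryrryryrryrryryrryryrryrryryrryr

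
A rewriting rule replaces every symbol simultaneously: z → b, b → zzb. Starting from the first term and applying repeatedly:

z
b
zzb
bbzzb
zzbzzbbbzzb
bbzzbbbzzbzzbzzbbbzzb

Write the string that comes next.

zzbzzbbbzzbzzbzzbbbzzbbbzzbbbzzbzzbzzbbbzzb

Applying the rule to each of the 21 symbols of bbzzbbbzzbzzbzzbbbzzb gives the pieces zzb zzb b b zzb zzb zzb b b zzb b b zzb b b zzb zzb zzb b b zzb, which concatenate to the answer.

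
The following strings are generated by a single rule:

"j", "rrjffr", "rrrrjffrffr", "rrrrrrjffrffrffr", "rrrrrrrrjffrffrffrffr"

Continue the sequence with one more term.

s(k+1) = rr·s(k)·ffr, so each term gains rr as a prefix and ffr as a suffix.
Applying this once more to rrrrrrrrjffrffrffrffr:

rrrrrrrrrrjffrffrffrffrffr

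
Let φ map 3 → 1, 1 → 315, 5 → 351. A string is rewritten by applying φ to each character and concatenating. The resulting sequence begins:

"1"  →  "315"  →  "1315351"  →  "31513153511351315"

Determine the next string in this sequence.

φ(31513153511351315) expands symbol-by-symbol to 1 315 351 315 1 315 351 1 351 315 315 1 351 315 1 315 351; joining the 17 pieces gives the next term.

13153513151315351135131531513513151315351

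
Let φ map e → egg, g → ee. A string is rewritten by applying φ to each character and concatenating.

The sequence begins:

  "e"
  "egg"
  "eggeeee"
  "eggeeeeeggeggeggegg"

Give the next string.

eggeeeeeggeggeggeggeggeeeeeggeeeeeggeeeeeggeeee

φ(eggeeeeeggeggeggegg) expands symbol-by-symbol to egg ee ee egg egg egg egg egg ee ee egg ee ee egg ee ee egg ee ee; joining the 19 pieces gives the next term.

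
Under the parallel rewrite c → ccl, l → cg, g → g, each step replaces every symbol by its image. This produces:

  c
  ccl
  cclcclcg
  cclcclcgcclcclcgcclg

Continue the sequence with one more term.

cclcclcgcclcclcgcclgcclcclcgcclcclcgcclgcclcclcgg

φ(cclcclcgcclcclcgcclg) expands symbol-by-symbol to ccl ccl cg ccl ccl cg ccl g ccl ccl cg ccl ccl cg ccl g ccl ccl cg g; joining the 20 pieces gives the next term.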